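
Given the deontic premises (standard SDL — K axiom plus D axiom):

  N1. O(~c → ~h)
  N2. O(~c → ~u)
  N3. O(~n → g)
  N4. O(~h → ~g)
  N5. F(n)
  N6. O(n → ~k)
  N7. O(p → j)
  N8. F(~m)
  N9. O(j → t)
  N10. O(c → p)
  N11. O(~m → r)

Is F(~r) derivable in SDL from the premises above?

No

Premise 11 is O(~m → r), but O(~m) is not derivable from the premises, so it does not yield O(r).
No other premise forces O(r). An ideal world satisfying every premise can still have ~r true, so F(~r) is not derivable.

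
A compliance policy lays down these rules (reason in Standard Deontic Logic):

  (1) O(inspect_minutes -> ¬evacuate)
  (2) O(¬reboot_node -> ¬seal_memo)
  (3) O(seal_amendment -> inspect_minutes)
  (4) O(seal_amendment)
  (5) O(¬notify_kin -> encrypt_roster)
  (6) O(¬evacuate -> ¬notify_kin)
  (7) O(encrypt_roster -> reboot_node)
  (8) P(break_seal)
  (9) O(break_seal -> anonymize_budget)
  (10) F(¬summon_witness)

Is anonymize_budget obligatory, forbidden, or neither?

Neither

Premise 9 is O(break_seal -> anonymize_budget), but O(break_seal) is not derivable from the premises (the permission P(break_seal) asserts only ¬O(¬break_seal), not O(break_seal)), so it does not yield O(anonymize_budget).
No premise or chain of K-axiom applications forces O(anonymize_budget), and none forces O(¬anonymize_budget). So anonymize_budget is neither obligatory nor forbidden under these norms.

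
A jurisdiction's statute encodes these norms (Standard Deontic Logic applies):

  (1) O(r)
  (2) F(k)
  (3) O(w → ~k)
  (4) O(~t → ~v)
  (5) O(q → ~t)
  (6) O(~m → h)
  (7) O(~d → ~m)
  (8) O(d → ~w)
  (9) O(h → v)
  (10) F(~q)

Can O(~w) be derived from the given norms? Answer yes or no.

Yes

F(~q) at premise 10 means O(q).
With premise 5, O(q → ~t), the K-axiom yields O(~t).
With premise 4, O(~t → ~v), the K-axiom yields O(~v).
Premise 9 is O(h → v); contrapositively O(~v → ~h). Since O(~v) holds, K gives O(~h).
Premise 6, O(~m → h), contraposes to O(~h → m); with O(~h) we get O(m).
Premise 7 is O(~d → ~m); contrapositively O(m → d). Since O(m) holds, K gives O(d).
From O(d) and premise 8, O(d → ~w), we obtain O(~w).
Premises 1, 2, 3 do not contribute to this derivation.
So O(~w) follows.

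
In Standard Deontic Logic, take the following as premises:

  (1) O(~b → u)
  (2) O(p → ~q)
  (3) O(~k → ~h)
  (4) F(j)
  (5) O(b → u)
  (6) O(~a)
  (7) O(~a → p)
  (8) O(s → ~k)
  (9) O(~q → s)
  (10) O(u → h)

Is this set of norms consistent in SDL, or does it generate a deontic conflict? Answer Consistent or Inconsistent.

Inconsistent

By case analysis on b: premise 5 gives O(b → u) and premise 1 gives O(~b → u), so O(u) either way.
Applying K to premise 10 (O(u → h)) and O(u) yields O(h).
The contrapositive of premise 3 (O(~k → ~h)) is O(h → k), and O(h) is already established, so O(k).
Premise 8 is O(s → ~k); contrapositively O(k → ~s). Since O(k) holds, K gives O(~s).
Premise 9, O(~q → s), contraposes to O(~s → q); with O(~s) we get O(q).
The contrapositive of premise 2 (O(p → ~q)) is O(q → ~p), and O(q) is already established, so O(~p).
Premise 7, O(~a → p), contraposes to O(~p → a); with O(~p) we get O(a).
However, premise 6 gives O(~a).
We now have both O(a) and O(~a) — a is simultaneously obligatory and forbidden, violating the D-axiom.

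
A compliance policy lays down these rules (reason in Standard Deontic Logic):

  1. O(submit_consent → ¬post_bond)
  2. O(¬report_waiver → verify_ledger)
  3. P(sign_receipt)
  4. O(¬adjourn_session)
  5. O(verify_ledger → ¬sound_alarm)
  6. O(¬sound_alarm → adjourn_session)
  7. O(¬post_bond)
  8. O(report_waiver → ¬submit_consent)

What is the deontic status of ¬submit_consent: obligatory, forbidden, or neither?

Obligatory

From premise 4 we have O(¬adjourn_session).
Premise 6 is O(¬sound_alarm → adjourn_session); contrapositively O(¬adjourn_session → sound_alarm). Since O(¬adjourn_session) holds, K gives O(sound_alarm).
Premise 5, O(verify_ledger → ¬sound_alarm), contraposes to O(sound_alarm → ¬verify_ledger); with O(sound_alarm) we get O(¬verify_ledger).
The contrapositive of premise 2 (O(¬report_waiver → verify_ledger)) is O(¬verify_ledger → report_waiver), and O(¬verify_ledger) is already established, so O(report_waiver).
Premise 8 is O(report_waiver → ¬submit_consent); since O(report_waiver), deontic closure gives O(¬submit_consent).
Premises 1, 3, 7 do not contribute to this derivation.
Hence ¬submit_consent is obligatory.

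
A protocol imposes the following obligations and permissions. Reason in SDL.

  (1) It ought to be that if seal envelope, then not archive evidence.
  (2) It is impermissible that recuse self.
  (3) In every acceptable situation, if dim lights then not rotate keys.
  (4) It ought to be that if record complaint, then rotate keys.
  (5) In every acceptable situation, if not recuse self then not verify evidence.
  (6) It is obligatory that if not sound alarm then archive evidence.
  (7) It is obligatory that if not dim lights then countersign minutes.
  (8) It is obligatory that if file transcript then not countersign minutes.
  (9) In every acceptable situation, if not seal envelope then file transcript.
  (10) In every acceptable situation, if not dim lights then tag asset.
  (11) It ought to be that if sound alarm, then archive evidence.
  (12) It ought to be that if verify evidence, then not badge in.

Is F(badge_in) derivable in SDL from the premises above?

Premise 12 is O(verify_evidence → ¬badge_in), but O(verify_evidence) is not derivable from the premises, so it does not yield O(¬badge_in).
No other premise forces O(¬badge_in). An ideal world satisfying every premise can still have badge_in true, so F(badge_in) is not derivable.

No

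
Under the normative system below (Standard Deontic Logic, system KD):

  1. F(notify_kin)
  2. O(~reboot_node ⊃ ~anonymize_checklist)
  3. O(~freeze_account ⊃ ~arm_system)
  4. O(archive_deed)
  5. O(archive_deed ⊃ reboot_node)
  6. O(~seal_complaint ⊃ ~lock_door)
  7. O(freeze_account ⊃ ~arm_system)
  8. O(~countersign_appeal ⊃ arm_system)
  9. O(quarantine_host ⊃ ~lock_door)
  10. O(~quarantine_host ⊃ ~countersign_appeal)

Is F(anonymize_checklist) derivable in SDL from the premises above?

No

Premise 2 is O(~reboot_node ⊃ ~anonymize_checklist), but O(~reboot_node) is not derivable from the premises, so it does not yield O(~anonymize_checklist).
No other premise forces O(~anonymize_checklist). An ideal world satisfying every premise can still have anonymize_checklist true, so F(anonymize_checklist) is not derivable.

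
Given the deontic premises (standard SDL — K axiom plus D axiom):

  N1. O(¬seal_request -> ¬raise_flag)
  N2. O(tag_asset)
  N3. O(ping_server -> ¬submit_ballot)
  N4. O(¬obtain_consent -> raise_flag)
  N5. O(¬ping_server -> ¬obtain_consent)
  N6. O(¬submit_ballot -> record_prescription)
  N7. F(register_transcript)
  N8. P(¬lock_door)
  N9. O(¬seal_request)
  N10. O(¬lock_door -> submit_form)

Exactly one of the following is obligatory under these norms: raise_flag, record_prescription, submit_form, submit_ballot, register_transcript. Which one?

record_prescription

Premise 9 gives O(¬seal_request).
Premise 1 is O(¬seal_request -> ¬raise_flag); since O(¬seal_request), deontic closure gives O(¬raise_flag).
Premise 4, O(¬obtain_consent -> raise_flag), contraposes to O(¬raise_flag -> obtain_consent); with O(¬raise_flag) we get O(obtain_consent).
Premise 5 is O(¬ping_server -> ¬obtain_consent); contrapositively O(obtain_consent -> ping_server). Since O(obtain_consent) holds, K gives O(ping_server).
Premise 3 is O(ping_server -> ¬submit_ballot); since O(ping_server), deontic closure gives O(¬submit_ballot).
Premise 6 is O(¬submit_ballot -> record_prescription); since O(¬submit_ballot), deontic closure gives O(record_prescription).
So O(record_prescription) holds — record_prescription is obligatory. None of the other listed options is made obligatory by any chain of premises.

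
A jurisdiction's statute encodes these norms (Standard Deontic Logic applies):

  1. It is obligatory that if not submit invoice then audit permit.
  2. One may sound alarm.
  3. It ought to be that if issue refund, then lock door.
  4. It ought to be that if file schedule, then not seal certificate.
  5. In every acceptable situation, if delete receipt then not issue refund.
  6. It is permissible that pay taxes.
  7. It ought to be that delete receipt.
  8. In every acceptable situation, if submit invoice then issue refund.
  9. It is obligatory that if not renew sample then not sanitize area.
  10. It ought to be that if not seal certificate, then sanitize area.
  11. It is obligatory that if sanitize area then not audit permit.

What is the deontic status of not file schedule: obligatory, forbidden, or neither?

Obligatory

From premise 7 we have O(delete_receipt).
Applying K to premise 5 (O(delete_receipt → ¬issue_refund)) and O(delete_receipt) yields O(¬issue_refund).
Premise 8 is O(submit_invoice → issue_refund); contrapositively O(¬issue_refund → ¬submit_invoice). Since O(¬issue_refund) holds, K gives O(¬submit_invoice).
With premise 1, O(¬submit_invoice → audit_permit), the K-axiom yields O(audit_permit).
Premise 11 is O(sanitize_area → ¬audit_permit); contrapositively O(audit_permit → ¬sanitize_area). Since O(audit_permit) holds, K gives O(¬sanitize_area).
Premise 10 is O(¬seal_certificate → sanitize_area); contrapositively O(¬sanitize_area → seal_certificate). Since O(¬sanitize_area) holds, K gives O(seal_certificate).
The contrapositive of premise 4 (O(file_schedule → ¬seal_certificate)) is O(seal_certificate → ¬file_schedule), and O(seal_certificate) is already established, so O(¬file_schedule).
Premises 2, 3, 6, 9 do not contribute to this derivation.
Hence ¬file_schedule is obligatory.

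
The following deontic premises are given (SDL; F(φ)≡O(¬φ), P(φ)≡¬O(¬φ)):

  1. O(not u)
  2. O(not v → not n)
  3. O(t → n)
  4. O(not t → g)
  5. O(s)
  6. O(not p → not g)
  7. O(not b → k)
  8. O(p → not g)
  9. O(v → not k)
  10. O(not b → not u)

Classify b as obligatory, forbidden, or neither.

By case analysis on p: premise 8 gives O(p → not g) and premise 6 gives O(not p → not g), so O(not g) either way.
Premise 4, O(not t → g), contraposes to O(not g → t); with O(not g) we get O(t).
From O(t) and premise 3, O(t → n), we obtain O(n).
The contrapositive of premise 2 (O(not v → not n)) is O(n → v), and O(n) is already established, so O(v).
From O(v) and premise 9, O(v → not k), we obtain O(not k).
Premise 7, O(not b → k), contraposes to O(not k → b); with O(not k) we get O(b).
Premises 1, 5, 10 do not contribute to this derivation.
Hence b is obligatory.

Obligatory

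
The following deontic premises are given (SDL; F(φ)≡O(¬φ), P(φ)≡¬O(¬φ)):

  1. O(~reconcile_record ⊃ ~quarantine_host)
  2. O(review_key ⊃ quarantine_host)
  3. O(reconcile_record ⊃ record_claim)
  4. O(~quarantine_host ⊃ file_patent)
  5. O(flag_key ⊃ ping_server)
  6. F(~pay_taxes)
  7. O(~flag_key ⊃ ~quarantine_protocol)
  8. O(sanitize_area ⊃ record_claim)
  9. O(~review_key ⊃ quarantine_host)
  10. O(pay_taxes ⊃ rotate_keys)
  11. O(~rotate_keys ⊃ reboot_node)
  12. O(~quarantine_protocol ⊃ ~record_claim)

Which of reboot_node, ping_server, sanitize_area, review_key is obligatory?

ping_server

By case analysis on review_key: premise 2 gives O(review_key ⊃ quarantine_host) and premise 9 gives O(~review_key ⊃ quarantine_host), so O(quarantine_host) either way.
Premise 1, O(~reconcile_record ⊃ ~quarantine_host), contraposes to O(quarantine_host ⊃ reconcile_record); with O(quarantine_host) we get O(reconcile_record).
Premise 3 is O(reconcile_record ⊃ record_claim); since O(reconcile_record), deontic closure gives O(record_claim).
Premise 12 is O(~quarantine_protocol ⊃ ~record_claim); contrapositively O(record_claim ⊃ quarantine_protocol). Since O(record_claim) holds, K gives O(quarantine_protocol).
The contrapositive of premise 7 (O(~flag_key ⊃ ~quarantine_protocol)) is O(quarantine_protocol ⊃ flag_key), and O(quarantine_protocol) is already established, so O(flag_key).
Premise 5 is O(flag_key ⊃ ping_server); since O(flag_key), deontic closure gives O(ping_server).
So O(ping_server) holds — ping_server is obligatory. None of the other listed options is made obligatory by any chain of premises.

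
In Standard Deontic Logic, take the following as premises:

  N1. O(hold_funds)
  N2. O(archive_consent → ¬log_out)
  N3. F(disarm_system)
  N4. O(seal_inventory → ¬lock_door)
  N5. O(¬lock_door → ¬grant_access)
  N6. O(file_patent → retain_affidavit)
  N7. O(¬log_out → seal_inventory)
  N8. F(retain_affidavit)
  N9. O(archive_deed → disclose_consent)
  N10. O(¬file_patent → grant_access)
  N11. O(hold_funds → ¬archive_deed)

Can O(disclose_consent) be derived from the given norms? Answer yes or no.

No

Premise 9 is O(archive_deed → disclose_consent), but O(archive_deed) is not derivable from the premises, so it does not yield O(disclose_consent).
No other premise forces O(disclose_consent). An ideal world satisfying every premise can still have disclose_consent false, so O(disclose_consent) is not derivable.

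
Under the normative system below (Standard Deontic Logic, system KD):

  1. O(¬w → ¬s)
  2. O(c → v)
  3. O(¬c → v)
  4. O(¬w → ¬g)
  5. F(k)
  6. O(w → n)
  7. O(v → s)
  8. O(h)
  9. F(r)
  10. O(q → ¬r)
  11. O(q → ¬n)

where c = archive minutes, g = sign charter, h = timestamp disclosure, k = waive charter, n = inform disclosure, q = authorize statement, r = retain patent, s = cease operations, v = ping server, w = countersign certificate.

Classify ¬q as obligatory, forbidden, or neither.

Premises 2 and 3 cover both cases: O(c → v) and O(¬c → v). Since c ∨ ¬c is a tautology, O(v) follows.
With premise 7, O(v → s), the K-axiom yields O(s).
Premise 1, O(¬w → ¬s), contraposes to O(s → w); with O(s) we get O(w).
With premise 6, O(w → n), the K-axiom yields O(n).
Premise 11, O(q → ¬n), contraposes to O(n → ¬q); with O(n) we get O(¬q).
Premises 4, 5, 8, 9, 10 do not contribute to this derivation.
Hence ¬q is obligatory.

Obligatory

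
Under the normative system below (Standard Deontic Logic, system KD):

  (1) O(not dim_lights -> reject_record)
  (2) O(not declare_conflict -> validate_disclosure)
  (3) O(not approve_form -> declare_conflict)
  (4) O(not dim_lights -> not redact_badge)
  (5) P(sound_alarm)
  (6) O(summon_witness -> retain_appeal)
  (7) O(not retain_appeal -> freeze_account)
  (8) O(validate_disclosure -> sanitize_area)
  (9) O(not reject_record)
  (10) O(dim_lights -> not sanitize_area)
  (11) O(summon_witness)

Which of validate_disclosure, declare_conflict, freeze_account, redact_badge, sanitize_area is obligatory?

From premise 9 we have O(not reject_record).
The contrapositive of premise 1 (O(not dim_lights -> reject_record)) is O(not reject_record -> dim_lights), and O(not reject_record) is already established, so O(dim_lights).
Premise 10 is O(dim_lights -> not sanitize_area); since O(dim_lights), deontic closure gives O(not sanitize_area).
The contrapositive of premise 8 (O(validate_disclosure -> sanitize_area)) is O(not sanitize_area -> not validate_disclosure), and O(not sanitize_area) is already established, so O(not validate_disclosure).
The contrapositive of premise 2 (O(not declare_conflict -> validate_disclosure)) is O(not validate_disclosure -> declare_conflict), and O(not validate_disclosure) is already established, so O(declare_conflict).
So O(declare_conflict) holds — declare_conflict is obligatory. None of the other listed options is made obligatory by any chain of premises.

declare_conflict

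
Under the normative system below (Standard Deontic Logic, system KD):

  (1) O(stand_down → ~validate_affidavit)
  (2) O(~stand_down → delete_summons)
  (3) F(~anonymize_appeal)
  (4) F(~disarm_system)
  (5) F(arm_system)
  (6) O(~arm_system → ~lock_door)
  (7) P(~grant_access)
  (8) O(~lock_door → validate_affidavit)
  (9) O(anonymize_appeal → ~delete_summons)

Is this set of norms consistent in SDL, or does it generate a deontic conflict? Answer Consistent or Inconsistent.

Inconsistent

Premise 3 is F(~anonymize_appeal), i.e. O(anonymize_appeal).
With premise 9, O(anonymize_appeal → ~delete_summons), the K-axiom yields O(~delete_summons).
The contrapositive of premise 2 (O(~stand_down → delete_summons)) is O(~delete_summons → stand_down), and O(~delete_summons) is already established, so O(stand_down).
Premise 1 is O(stand_down → ~validate_affidavit); since O(stand_down), deontic closure gives O(~validate_affidavit).
Premise 8 is O(~lock_door → validate_affidavit); contrapositively O(~validate_affidavit → lock_door). Since O(~validate_affidavit) holds, K gives O(lock_door).
Premise 6, O(~arm_system → ~lock_door), contraposes to O(lock_door → arm_system); with O(lock_door) we get O(arm_system).
But premise 5, F(arm_system), means O(~arm_system).
We now have both O(arm_system) and O(~arm_system) — arm_system is simultaneously obligatory and forbidden, violating the D-axiom.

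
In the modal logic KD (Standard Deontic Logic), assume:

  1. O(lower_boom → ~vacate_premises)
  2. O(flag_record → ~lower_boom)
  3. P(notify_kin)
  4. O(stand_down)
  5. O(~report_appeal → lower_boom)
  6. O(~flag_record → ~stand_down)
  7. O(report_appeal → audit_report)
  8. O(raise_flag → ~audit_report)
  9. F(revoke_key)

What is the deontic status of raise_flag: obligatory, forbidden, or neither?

Forbidden

From premise 4 we have O(stand_down).
The contrapositive of premise 6 (O(~flag_record → ~stand_down)) is O(stand_down → flag_record), and O(stand_down) is already established, so O(flag_record).
Applying K to premise 2 (O(flag_record → ~lower_boom)) and O(flag_record) yields O(~lower_boom).
Premise 5 is O(~report_appeal → lower_boom); contrapositively O(~lower_boom → report_appeal). Since O(~lower_boom) holds, K gives O(report_appeal).
Applying K to premise 7 (O(report_appeal → audit_report)) and O(report_appeal) yields O(audit_report).
The contrapositive of premise 8 (O(raise_flag → ~audit_report)) is O(audit_report → ~raise_flag), and O(audit_report) is already established, so O(~raise_flag).
Premises 1, 3, 9 do not contribute to this derivation.
Thus O(~raise_flag), which is F(raise_flag): raise_flag is forbidden.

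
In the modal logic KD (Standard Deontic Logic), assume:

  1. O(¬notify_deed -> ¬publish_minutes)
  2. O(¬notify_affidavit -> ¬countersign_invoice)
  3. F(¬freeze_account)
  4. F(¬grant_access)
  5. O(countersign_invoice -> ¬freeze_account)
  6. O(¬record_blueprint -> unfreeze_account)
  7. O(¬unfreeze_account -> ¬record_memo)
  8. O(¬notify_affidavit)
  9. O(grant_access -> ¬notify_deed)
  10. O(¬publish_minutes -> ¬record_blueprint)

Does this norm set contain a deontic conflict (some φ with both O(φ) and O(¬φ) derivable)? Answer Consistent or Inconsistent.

Premise 5 is O(countersign_invoice -> ¬freeze_account), but O(countersign_invoice) is not derivable from the premises, so it does not yield O(¬freeze_account).
So O(¬freeze_account) is not derivable, and the apparent clash with O(freeze_account) does not arise.
A world satisfying every obligation exists (e.g. countersign_invoice=false, freeze_account=true, grant_access=true, notify_affidavit=false, notify_deed=false, publish_minutes=false, record_blueprint=false, record_memo=false, unfreeze_account=true); no atom is both obligatory and forbidden, so the set is consistent.

Consistent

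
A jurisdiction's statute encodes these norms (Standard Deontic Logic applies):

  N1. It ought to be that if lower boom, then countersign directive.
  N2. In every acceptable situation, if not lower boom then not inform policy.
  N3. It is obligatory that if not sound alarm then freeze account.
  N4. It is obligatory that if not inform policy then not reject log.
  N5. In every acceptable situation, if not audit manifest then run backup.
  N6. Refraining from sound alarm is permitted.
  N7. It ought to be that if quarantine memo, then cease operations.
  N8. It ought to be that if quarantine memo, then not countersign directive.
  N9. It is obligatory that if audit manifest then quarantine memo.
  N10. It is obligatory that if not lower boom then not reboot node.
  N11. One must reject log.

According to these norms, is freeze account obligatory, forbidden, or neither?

Premise 3 is O(¬sound_alarm → freeze_account), but O(¬sound_alarm) is not derivable from the premises (the permission P(¬sound_alarm) asserts only ¬O(sound_alarm), not O(¬sound_alarm)), so it does not yield O(freeze_account).
No premise or chain of K-axiom applications forces O(freeze_account), and none forces O(¬freeze_account). So freeze_account is neither obligatory nor forbidden under these norms.

Neither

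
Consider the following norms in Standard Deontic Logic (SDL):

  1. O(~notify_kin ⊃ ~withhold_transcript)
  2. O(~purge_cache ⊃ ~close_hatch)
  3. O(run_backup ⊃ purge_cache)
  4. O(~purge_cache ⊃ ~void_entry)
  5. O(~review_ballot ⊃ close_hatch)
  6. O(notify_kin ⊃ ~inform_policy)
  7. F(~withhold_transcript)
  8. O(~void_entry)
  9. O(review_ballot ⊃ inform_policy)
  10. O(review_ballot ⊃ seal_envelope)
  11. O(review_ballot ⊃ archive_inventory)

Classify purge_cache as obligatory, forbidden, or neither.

Obligatory

Premise 7 is F(~withhold_transcript), i.e. O(withhold_transcript).
Premise 1, O(~notify_kin ⊃ ~withhold_transcript), contraposes to O(withhold_transcript ⊃ notify_kin); with O(withhold_transcript) we get O(notify_kin).
Premise 6 is O(notify_kin ⊃ ~inform_policy); since O(notify_kin), deontic closure gives O(~inform_policy).
The contrapositive of premise 9 (O(review_ballot ⊃ inform_policy)) is O(~inform_policy ⊃ ~review_ballot), and O(~inform_policy) is already established, so O(~review_ballot).
With premise 5, O(~review_ballot ⊃ close_hatch), the K-axiom yields O(close_hatch).
The contrapositive of premise 2 (O(~purge_cache ⊃ ~close_hatch)) is O(close_hatch ⊃ purge_cache), and O(close_hatch) is already established, so O(purge_cache).
Premises 3, 4, 8, 10, 11 do not contribute to this derivation.
Hence purge_cache is obligatory.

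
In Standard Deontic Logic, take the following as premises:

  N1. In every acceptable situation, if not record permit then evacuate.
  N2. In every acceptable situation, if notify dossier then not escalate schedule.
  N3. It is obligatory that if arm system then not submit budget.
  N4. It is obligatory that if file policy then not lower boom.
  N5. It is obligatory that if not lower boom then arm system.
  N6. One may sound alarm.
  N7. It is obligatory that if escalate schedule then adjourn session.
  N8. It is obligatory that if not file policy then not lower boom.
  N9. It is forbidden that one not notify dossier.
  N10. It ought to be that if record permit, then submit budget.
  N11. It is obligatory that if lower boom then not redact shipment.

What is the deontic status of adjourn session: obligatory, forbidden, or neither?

Premise 7 is O(escalate_schedule → adjourn_session), but O(escalate_schedule) is not derivable from the premises, so it does not yield O(adjourn_session).
No premise or chain of K-axiom applications forces O(adjourn_session), and none forces O(¬adjourn_session). So adjourn_session is neither obligatory nor forbidden under these norms.

Neither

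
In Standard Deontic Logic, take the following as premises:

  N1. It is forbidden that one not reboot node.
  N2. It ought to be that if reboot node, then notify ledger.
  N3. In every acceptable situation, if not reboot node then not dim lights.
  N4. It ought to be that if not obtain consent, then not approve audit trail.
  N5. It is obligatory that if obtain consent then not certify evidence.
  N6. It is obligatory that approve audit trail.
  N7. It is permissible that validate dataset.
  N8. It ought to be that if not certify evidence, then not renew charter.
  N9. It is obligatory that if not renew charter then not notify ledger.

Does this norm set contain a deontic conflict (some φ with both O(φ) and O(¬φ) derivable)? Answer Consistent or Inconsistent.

Premise 1 is F(¬reboot_node), i.e. O(reboot_node).
With premise 2, O(reboot_node → notify_ledger), the K-axiom yields O(notify_ledger).
Premise 9, O(¬renew_charter → ¬notify_ledger), contraposes to O(notify_ledger → renew_charter); with O(notify_ledger) we get O(renew_charter).
The contrapositive of premise 8 (O(¬certify_evidence → ¬renew_charter)) is O(renew_charter → certify_evidence), and O(renew_charter) is already established, so O(certify_evidence).
Premise 5 is O(obtain_consent → ¬certify_evidence); contrapositively O(certify_evidence → ¬obtain_consent). Since O(certify_evidence) holds, K gives O(¬obtain_consent).
Applying K to premise 4 (O(¬obtain_consent → ¬approve_audit_trail)) and O(¬obtain_consent) yields O(¬approve_audit_trail).
But premise 6 directly asserts O(approve_audit_trail).
We now have both O(¬approve_audit_trail) and O(approve_audit_trail) — approve_audit_trail is simultaneously obligatory and forbidden, violating the D-axiom.

Inconsistent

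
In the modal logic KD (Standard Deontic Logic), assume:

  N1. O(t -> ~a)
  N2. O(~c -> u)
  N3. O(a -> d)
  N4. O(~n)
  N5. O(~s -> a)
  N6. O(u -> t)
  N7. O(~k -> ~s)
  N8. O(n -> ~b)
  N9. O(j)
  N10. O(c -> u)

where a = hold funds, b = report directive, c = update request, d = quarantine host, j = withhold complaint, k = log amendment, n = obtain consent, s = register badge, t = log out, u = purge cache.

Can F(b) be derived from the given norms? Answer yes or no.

Premise 8 is O(n -> ~b), but O(n) is not derivable from the premises, so it does not yield O(~b).
No other premise forces O(~b). An ideal world satisfying every premise can still have b true, so F(b) is not derivable.

No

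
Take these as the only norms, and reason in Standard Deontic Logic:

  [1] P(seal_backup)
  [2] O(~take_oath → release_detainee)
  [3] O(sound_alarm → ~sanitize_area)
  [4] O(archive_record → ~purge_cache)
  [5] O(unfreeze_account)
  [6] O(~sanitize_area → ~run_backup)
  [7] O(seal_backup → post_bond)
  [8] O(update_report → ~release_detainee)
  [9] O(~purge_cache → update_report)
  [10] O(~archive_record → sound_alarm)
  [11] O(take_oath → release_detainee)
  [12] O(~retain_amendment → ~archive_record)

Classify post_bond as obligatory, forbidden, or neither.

Premise 7 is O(seal_backup → post_bond), but O(seal_backup) is not derivable from the premises (the permission P(seal_backup) asserts only ~O(~seal_backup), not O(seal_backup)), so it does not yield O(post_bond).
No premise or chain of K-axiom applications forces O(post_bond), and none forces O(~post_bond). So post_bond is neither obligatory nor forbidden under these norms.

Neither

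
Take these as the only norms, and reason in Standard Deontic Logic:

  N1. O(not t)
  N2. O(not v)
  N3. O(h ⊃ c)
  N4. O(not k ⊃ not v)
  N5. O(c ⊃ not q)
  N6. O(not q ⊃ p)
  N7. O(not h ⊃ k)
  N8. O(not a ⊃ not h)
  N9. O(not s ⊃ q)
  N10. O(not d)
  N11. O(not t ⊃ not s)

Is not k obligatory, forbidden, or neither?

From premise 1 we have O(not t).
With premise 11, O(not t ⊃ not s), the K-axiom yields O(not s).
Applying K to premise 9 (O(not s ⊃ q)) and O(not s) yields O(q).
Premise 5, O(c ⊃ not q), contraposes to O(q ⊃ not c); with O(q) we get O(not c).
Premise 3, O(h ⊃ c), contraposes to O(not c ⊃ not h); with O(not c) we get O(not h).
Applying K to premise 7 (O(not h ⊃ k)) and O(not h) yields O(k).
Premises 2, 4, 6, 8, 10 do not contribute to this derivation.
Thus O(k), which is F(not k): not k is forbidden.

Forbidden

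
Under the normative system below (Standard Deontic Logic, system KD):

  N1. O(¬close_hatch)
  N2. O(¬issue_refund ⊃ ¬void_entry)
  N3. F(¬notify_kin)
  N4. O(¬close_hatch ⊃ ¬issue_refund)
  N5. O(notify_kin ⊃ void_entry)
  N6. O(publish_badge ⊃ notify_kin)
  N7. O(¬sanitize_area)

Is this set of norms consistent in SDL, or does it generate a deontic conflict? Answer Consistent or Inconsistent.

F(¬notify_kin) at premise 3 means O(notify_kin).
Premise 5 is O(notify_kin ⊃ void_entry); since O(notify_kin), deontic closure gives O(void_entry).
The contrapositive of premise 2 (O(¬issue_refund ⊃ ¬void_entry)) is O(void_entry ⊃ issue_refund), and O(void_entry) is already established, so O(issue_refund).
Premise 4, O(¬close_hatch ⊃ ¬issue_refund), contraposes to O(issue_refund ⊃ close_hatch); with O(issue_refund) we get O(close_hatch).
Yet premise 1 states O(¬close_hatch).
We now have both O(close_hatch) and O(¬close_hatch) — close_hatch is simultaneously obligatory and forbidden, violating the D-axiom.

Inconsistent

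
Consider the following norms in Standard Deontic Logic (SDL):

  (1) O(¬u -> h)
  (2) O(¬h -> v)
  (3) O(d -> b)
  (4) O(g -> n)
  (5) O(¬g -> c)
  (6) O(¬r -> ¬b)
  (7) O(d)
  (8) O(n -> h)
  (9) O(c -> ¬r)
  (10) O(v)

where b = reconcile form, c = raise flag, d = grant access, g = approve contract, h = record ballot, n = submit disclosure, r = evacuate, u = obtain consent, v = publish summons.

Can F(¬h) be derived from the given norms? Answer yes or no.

Yes

Premise 7 states O(d) outright.
From O(d) and premise 3, O(d -> b), we obtain O(b).
Premise 6, O(¬r -> ¬b), contraposes to O(b -> r); with O(b) we get O(r).
The contrapositive of premise 9 (O(c -> ¬r)) is O(r -> ¬c), and O(r) is already established, so O(¬c).
Premise 5, O(¬g -> c), contraposes to O(¬c -> g); with O(¬c) we get O(g).
Applying K to premise 4 (O(g -> n)) and O(g) yields O(n).
Premise 8 is O(n -> h); since O(n), deontic closure gives O(h).
Premises 1, 2, 10 do not contribute to this derivation.
So O(h) holds, i.e. F(¬h). The claim follows.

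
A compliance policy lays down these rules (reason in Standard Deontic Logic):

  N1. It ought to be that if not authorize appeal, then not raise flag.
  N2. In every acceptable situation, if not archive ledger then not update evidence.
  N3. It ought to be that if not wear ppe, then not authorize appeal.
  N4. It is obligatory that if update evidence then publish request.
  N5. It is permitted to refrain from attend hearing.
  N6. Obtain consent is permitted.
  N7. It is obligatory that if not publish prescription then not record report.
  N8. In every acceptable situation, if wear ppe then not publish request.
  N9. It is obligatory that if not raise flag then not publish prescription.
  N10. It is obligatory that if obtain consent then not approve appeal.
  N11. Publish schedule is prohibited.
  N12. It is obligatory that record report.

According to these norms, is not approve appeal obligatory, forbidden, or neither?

Neither

Premise 10 is O(obtain_consent → ¬approve_appeal), but O(obtain_consent) is not derivable from the premises (the permission P(obtain_consent) asserts only ¬O(¬obtain_consent), not O(obtain_consent)), so it does not yield O(¬approve_appeal).
No premise or chain of K-axiom applications forces O(¬approve_appeal), and none forces O(approve_appeal). So ¬approve_appeal is neither obligatory nor forbidden under these norms.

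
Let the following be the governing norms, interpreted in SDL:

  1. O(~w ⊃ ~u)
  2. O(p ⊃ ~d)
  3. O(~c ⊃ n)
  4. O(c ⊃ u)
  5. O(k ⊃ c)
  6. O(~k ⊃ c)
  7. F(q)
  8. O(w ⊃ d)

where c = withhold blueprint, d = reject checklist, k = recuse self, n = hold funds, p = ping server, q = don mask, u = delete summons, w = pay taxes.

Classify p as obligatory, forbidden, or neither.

Forbidden

By case analysis on ~k: premise 6 gives O(~k ⊃ c) and premise 5 gives O(k ⊃ c), so O(c) either way.
From O(c) and premise 4, O(c ⊃ u), we obtain O(u).
The contrapositive of premise 1 (O(~w ⊃ ~u)) is O(u ⊃ w), and O(u) is already established, so O(w).
From O(w) and premise 8, O(w ⊃ d), we obtain O(d).
Premise 2, O(p ⊃ ~d), contraposes to O(d ⊃ ~p); with O(d) we get O(~p).
Premises 3, 7 do not contribute to this derivation.
Thus O(~p), which is F(p): p is forbidden.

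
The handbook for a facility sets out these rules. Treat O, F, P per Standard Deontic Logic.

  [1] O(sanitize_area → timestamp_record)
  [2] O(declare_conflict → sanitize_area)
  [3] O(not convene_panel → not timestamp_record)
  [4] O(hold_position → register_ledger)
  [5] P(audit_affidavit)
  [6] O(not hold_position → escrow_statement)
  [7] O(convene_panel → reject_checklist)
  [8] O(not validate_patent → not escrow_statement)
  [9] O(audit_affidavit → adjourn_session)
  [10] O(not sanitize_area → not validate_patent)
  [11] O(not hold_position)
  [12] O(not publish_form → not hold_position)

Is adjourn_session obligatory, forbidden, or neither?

Neither

Premise 9 is O(audit_affidavit → adjourn_session), but O(audit_affidavit) is not derivable from the premises (the permission P(audit_affidavit) asserts only not O(not audit_affidavit), not O(audit_affidavit)), so it does not yield O(adjourn_session).
No premise or chain of K-axiom applications forces O(adjourn_session), and none forces O(not adjourn_session). So adjourn_session is neither obligatory nor forbidden under these norms.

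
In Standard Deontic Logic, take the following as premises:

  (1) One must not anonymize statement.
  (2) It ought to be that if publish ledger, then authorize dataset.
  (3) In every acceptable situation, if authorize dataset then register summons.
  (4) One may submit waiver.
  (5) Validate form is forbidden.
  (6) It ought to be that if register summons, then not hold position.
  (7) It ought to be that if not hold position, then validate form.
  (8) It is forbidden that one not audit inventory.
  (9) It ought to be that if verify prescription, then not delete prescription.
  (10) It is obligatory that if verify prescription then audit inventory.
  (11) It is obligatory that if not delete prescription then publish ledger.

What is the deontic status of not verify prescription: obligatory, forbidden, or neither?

Premise 5, F(validate_form), is equivalent to O(¬validate_form).
The contrapositive of premise 7 (O(¬hold_position → validate_form)) is O(¬validate_form → hold_position), and O(¬validate_form) is already established, so O(hold_position).
The contrapositive of premise 6 (O(register_summons → ¬hold_position)) is O(hold_position → ¬register_summons), and O(hold_position) is already established, so O(¬register_summons).
Premise 3, O(authorize_dataset → register_summons), contraposes to O(¬register_summons → ¬authorize_dataset); with O(¬register_summons) we get O(¬authorize_dataset).
The contrapositive of premise 2 (O(publish_ledger → authorize_dataset)) is O(¬authorize_dataset → ¬publish_ledger), and O(¬authorize_dataset) is already established, so O(¬publish_ledger).
Premise 11, O(¬delete_prescription → publish_ledger), contraposes to O(¬publish_ledger → delete_prescription); with O(¬publish_ledger) we get O(delete_prescription).
Premise 9 is O(verify_prescription → ¬delete_prescription); contrapositively O(delete_prescription → ¬verify_prescription). Since O(delete_prescription) holds, K gives O(¬verify_prescription).
Premises 1, 4, 8, 10 do not contribute to this derivation.
Hence ¬verify_prescription is obligatory.

Obligatory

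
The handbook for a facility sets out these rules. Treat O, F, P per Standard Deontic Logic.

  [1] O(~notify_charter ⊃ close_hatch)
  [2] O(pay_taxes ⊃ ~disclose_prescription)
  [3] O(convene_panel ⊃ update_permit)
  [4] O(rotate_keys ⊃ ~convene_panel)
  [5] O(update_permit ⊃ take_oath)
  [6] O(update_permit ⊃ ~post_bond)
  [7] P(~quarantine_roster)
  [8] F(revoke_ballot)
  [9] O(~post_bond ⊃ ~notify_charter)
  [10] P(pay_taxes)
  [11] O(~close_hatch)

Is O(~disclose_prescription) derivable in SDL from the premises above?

Premise 2 is O(pay_taxes ⊃ ~disclose_prescription), but O(pay_taxes) is not derivable from the premises (the permission P(pay_taxes) asserts only ~O(~pay_taxes), not O(pay_taxes)), so it does not yield O(~disclose_prescription).
No other premise forces O(~disclose_prescription). An ideal world satisfying every premise can still have ~disclose_prescription false, so O(~disclose_prescription) is not derivable.

No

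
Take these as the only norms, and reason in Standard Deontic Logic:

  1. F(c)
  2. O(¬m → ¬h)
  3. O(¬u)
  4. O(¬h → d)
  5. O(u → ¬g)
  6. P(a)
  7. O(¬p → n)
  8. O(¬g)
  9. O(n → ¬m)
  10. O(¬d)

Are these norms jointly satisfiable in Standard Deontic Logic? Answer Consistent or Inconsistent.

Premise 5 is O(u → ¬g); even if O(¬g) held, inferring O(u) would be affirming the consequent — invalid.
So O(u) is not derivable, and the apparent clash with O(¬u) does not arise.
A world satisfying every obligation exists (e.g. a=false, c=false, d=false, g=false, h=true, m=true, n=false, p=true, u=false); no atom is both obligatory and forbidden, so the set is consistent.

Consistent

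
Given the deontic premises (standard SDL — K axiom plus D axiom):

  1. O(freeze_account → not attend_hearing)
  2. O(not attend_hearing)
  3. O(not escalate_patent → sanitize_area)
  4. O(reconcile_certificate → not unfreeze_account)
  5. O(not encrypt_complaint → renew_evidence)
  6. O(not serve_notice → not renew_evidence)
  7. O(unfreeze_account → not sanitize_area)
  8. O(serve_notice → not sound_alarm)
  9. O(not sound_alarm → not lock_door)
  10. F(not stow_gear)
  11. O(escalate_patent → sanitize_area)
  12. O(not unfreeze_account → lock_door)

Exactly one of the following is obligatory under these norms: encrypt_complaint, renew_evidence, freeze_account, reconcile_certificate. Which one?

Premises 11 and 3 are O(escalate_patent → sanitize_area) and O(not escalate_patent → sanitize_area); every ideal world satisfies escalate_patent or not escalate_patent, so in either case sanitize_area holds — hence O(sanitize_area).
Premise 7 is O(unfreeze_account → not sanitize_area); contrapositively O(sanitize_area → not unfreeze_account). Since O(sanitize_area) holds, K gives O(not unfreeze_account).
From O(not unfreeze_account) and premise 12, O(not unfreeze_account → lock_door), we obtain O(lock_door).
Premise 9 is O(not sound_alarm → not lock_door); contrapositively O(lock_door → sound_alarm). Since O(lock_door) holds, K gives O(sound_alarm).
Premise 8 is O(serve_notice → not sound_alarm); contrapositively O(sound_alarm → not serve_notice). Since O(sound_alarm) holds, K gives O(not serve_notice).
With premise 6, O(not serve_notice → not renew_evidence), the K-axiom yields O(not renew_evidence).
Premise 5 is O(not encrypt_complaint → renew_evidence); contrapositively O(not renew_evidence → encrypt_complaint). Since O(not renew_evidence) holds, K gives O(encrypt_complaint).
So O(encrypt_complaint) holds — encrypt_complaint is obligatory. None of the other listed options is made obligatory by any chain of premises.

encrypt_complaint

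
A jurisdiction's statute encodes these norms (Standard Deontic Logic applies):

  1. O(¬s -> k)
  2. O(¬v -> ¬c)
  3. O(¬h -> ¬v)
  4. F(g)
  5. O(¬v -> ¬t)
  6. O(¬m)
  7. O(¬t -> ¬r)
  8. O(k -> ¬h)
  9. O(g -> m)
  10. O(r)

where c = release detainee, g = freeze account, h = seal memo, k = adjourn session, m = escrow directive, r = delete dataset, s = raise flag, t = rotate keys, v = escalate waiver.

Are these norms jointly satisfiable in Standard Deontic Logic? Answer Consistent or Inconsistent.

Consistent

Premise 9 is O(g -> m), but O(g) is not derivable from the premises, so it does not yield O(m).
So O(m) is not derivable, and the apparent clash with O(¬m) does not arise.
A world satisfying every obligation exists (e.g. c=false, g=false, h=true, k=false, m=false, r=true, s=true, t=true, v=true); no atom is both obligatory and forbidden, so the set is consistent.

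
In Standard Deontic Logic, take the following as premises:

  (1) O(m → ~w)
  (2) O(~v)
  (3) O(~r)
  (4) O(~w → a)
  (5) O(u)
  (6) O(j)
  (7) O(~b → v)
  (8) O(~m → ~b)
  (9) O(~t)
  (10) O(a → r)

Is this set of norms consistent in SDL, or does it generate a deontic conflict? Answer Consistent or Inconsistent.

Inconsistent

From premise 2 we have O(~v).
Premise 7, O(~b → v), contraposes to O(~v → b); with O(~v) we get O(b).
The contrapositive of premise 8 (O(~m → ~b)) is O(b → m), and O(b) is already established, so O(m).
Applying K to premise 1 (O(m → ~w)) and O(m) yields O(~w).
With premise 4, O(~w → a), the K-axiom yields O(a).
Premise 10 is O(a → r); since O(a), deontic closure gives O(r).
But premise 3 directly asserts O(~r).
We now have both O(r) and O(~r) — r is simultaneously obligatory and forbidden, violating the D-axiom.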